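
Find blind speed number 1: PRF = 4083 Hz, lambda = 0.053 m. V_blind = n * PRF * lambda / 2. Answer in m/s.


V_blind = 1 * 4083 * 0.053 / 2 = 108.2 m/s

108.2 m/s


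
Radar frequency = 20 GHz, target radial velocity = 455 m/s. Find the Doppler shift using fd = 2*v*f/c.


fd = 2 * 455 * 20000000000.0 / 3e8 = 60666.7 Hz

60666.7 Hz


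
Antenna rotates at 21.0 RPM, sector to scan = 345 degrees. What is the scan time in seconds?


t = 345 / (21.0 * 360) * 60 = 2.74 s

2.74 s


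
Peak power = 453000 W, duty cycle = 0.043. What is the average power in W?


P_avg = 453000 * 0.043 = 19479.0 W

19479.0 W


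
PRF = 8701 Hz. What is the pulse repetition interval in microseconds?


PRI = 1/8701 = 0.0001149293 s = 114.9 us

114.9 us


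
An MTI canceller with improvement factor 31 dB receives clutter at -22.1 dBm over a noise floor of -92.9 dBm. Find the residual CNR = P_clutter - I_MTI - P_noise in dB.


CNR = -22.1 - 31 - (-92.9) = 39.8 dB

39.8 dB


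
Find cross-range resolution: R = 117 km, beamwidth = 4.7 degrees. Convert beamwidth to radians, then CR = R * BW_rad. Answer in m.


BW_rad = 0.082030475
CR = 117000 * 0.082030475 = 9597.6 m

9597.6 m


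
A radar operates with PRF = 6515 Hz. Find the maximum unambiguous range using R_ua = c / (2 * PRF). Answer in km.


R_ua = 3e8 / (2 * 6515) = 23023.8 m = 23.0 km

23.0 km


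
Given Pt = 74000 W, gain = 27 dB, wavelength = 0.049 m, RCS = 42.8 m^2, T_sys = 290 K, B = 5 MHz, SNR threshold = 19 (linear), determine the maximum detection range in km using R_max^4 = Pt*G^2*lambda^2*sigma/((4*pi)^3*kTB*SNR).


G_lin = 10^(27/10) = 501.187234
R^4 = 74000 * 501.187234^2 * 0.049^2 * 42.8 / ((4*pi)^3 * 1.38e-23 * 290 * 5000000.0 * 19)
R^4 = 2.53185e18 m^4
R_max = (2.53185e18)^(1/4) = 39889.6 m = 39.9 km

39.9 km


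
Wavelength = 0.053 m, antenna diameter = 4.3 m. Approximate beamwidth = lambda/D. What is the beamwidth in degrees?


BW_rad = 0.053 / 4.3 = 0.012326
BW_deg = 0.71 degrees

0.71 degrees


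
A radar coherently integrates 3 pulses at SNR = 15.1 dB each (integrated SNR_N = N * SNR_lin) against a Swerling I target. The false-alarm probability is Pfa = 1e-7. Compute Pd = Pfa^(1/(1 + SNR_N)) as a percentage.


SNR_lin = 10^(15.1/10) = 32.35937
SNR_N = 3 * 32.35937 = 97.07811
1/(1 + SNR_N) = 1/98.07811 = 0.010196
Pd = (1e-7)^0.010196 = 0.84845
Pd = 84.8%

84.8%


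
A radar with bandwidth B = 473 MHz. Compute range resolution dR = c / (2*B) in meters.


dR = 3e8 / (2 * 473000000.0) = 0.32 m

0.32 m


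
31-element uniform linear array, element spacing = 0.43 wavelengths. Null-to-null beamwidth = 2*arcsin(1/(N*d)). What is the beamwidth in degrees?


1/(N*d) = 1/(31*0.43) = 0.075019
BW = 2*arcsin(0.075019) = 8.6 degrees

8.6 degrees


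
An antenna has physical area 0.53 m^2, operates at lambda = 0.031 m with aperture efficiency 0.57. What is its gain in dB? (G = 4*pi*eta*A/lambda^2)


G_linear = 4*pi*0.57*0.53/0.031^2 = 3950.36
G_dB = 10*log10(3950.36) = 36.0 dB

36.0 dB


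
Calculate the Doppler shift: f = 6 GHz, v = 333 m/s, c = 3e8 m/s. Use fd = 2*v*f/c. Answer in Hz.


fd = 2 * 333 * 6000000000.0 / 3e8 = 13320.0 Hz

13320.0 Hz


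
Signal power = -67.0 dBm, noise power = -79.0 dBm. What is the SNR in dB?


SNR = -67.0 - (-79.0) = 12.0 dB

12.0 dB


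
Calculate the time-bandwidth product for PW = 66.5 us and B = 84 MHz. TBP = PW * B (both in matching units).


TBP = 66.5 * 84 = 5586.0

5586.0


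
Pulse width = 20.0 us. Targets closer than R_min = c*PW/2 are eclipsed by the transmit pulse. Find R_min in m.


R_min = 3e8 * 20.0e-6 / 2 = 3000.0 m

3000.0 m


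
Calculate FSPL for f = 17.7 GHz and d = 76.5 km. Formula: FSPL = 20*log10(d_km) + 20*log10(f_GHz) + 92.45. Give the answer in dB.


20*log10(76.5) = 37.67
20*log10(17.7) = 24.96
FSPL = 155.1 dB

155.1 dB


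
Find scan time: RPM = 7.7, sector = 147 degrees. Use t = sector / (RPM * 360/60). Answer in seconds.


t = 147 / (7.7 * 360) * 60 = 3.18 s

3.18 s


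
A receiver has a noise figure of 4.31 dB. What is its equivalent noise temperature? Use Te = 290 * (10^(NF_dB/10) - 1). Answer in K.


NF_lin = 10^(4.31/10) = 2.697739
Te = 290 * (2.697739 - 1) = 492.3 K

492.3 K


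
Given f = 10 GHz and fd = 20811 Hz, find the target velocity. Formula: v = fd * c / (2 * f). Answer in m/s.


v = 20811 * 3e8 / (2 * 10000000000.0) = 312.2 m/s

312.2 m/s


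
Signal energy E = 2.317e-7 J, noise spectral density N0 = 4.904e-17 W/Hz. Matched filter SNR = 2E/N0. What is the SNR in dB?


SNR_lin = 2 * 2.317e-7 / 4.904e-17 = 9.449e9
SNR_dB = 10*log10(9.449e9) = 99.8 dB

99.8 dB


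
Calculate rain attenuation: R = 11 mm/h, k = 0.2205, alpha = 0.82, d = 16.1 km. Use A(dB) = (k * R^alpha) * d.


gamma = 0.2205 * 11^0.82 = 1.575254 dB/km
A = 1.575254 * 16.1 = 25.36 dB

25.36 dB


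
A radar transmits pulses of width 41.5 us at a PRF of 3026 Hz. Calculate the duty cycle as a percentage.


DC = 41.5e-6 * 3026 * 100 = 12.56%

12.56%


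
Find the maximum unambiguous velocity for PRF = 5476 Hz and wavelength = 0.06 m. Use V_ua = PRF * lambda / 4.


V_ua = 5476 * 0.06 / 4 = 82.1 m/s

82.1 m/s


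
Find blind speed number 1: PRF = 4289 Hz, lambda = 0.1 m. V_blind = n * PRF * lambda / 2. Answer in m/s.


V_blind = 1 * 4289 * 0.1 / 2 = 214.5 m/s

214.5 m/s


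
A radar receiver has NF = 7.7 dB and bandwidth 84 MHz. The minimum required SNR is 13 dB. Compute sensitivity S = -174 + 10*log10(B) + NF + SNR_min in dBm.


10*log10(84000000.0) = 79.24
S = -174 + 79.24 + 7.7 + 13 = -74.1 dBm

-74.1 dBm


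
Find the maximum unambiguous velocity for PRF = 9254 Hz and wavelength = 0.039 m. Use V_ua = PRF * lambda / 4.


V_ua = 9254 * 0.039 / 4 = 90.2 m/s

90.2 m/s


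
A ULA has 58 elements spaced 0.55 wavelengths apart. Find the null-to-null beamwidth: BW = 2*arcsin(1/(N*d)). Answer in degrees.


1/(N*d) = 1/(58*0.55) = 0.031348
BW = 2*arcsin(0.031348) = 3.6 degrees

3.6 degrees


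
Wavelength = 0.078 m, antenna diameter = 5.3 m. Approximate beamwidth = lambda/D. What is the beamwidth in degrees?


BW_rad = 0.078 / 5.3 = 0.014717
BW_deg = 0.84 degrees

0.84 degrees


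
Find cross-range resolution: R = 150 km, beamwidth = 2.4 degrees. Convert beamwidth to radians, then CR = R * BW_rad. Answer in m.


BW_rad = 0.041887902
CR = 150000 * 0.041887902 = 6283.2 m

6283.2 m


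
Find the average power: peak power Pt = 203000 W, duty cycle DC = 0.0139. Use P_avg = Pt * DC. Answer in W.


P_avg = 203000 * 0.0139 = 2821.7 W

2821.7 W


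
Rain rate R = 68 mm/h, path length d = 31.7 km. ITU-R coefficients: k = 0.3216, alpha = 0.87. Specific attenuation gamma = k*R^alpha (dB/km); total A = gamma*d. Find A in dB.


gamma = 0.3216 * 68^0.87 = 12.635685 dB/km
A = 12.635685 * 31.7 = 400.55 dB

400.55 dB


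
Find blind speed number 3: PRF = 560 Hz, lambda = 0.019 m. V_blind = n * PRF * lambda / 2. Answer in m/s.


V_blind = 3 * 560 * 0.019 / 2 = 16.0 m/s

16.0 m/s


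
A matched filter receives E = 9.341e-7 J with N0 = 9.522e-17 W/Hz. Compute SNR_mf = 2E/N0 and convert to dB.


SNR_lin = 2 * 9.341e-7 / 9.522e-17 = 1.962e10
SNR_dB = 10*log10(1.962e10) = 102.9 dB

102.9 dB


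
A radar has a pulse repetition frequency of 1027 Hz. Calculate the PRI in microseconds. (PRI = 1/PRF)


PRI = 1/1027 = 0.0009737098 s = 973.7 us

973.7 us


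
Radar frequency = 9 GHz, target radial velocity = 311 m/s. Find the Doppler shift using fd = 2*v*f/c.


fd = 2 * 311 * 9000000000.0 / 3e8 = 18660.0 Hz

18660.0 Hz


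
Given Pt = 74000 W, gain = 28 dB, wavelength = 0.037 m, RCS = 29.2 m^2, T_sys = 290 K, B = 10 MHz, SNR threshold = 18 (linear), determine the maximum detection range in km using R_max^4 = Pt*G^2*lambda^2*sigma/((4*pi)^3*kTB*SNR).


G_lin = 10^(28/10) = 630.957344
R^4 = 74000 * 630.957344^2 * 0.037^2 * 29.2 / ((4*pi)^3 * 1.38e-23 * 290 * 10000000.0 * 18)
R^4 = 8.23832e17 m^4
R_max = (8.23832e17)^(1/4) = 30127.3 m = 30.1 km

30.1 km


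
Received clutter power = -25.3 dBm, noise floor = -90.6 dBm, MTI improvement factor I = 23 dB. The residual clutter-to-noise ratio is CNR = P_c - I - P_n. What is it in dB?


CNR = -25.3 - 23 - (-90.6) = 42.3 dB

42.3 dB


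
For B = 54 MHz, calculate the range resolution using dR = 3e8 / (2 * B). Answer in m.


dR = 3e8 / (2 * 54000000.0) = 2.78 m

2.78 m


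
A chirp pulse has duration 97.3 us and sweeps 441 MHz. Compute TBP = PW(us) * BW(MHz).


TBP = 97.3 * 441 = 42909.3

42909.3


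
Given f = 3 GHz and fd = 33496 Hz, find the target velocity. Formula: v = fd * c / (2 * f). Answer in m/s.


v = 33496 * 3e8 / (2 * 3000000000.0) = 1674.8 m/s

1674.8 m/s


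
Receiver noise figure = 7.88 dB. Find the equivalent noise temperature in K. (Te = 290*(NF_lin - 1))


NF_lin = 10^(7.88/10) = 6.13762
Te = 290 * (6.13762 - 1) = 1489.9 K

1489.9 K


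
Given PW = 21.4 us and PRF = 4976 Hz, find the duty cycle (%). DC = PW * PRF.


DC = 21.4e-6 * 4976 * 100 = 10.65%

10.65%


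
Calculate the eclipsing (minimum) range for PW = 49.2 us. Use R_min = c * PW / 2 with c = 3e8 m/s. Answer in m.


R_min = 3e8 * 49.2e-6 / 2 = 7380.0 m

7380.0 m


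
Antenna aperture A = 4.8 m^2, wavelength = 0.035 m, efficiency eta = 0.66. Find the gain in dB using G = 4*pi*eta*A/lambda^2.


G_linear = 4*pi*0.66*4.8/0.035^2 = 32498.17
G_dB = 10*log10(32498.17) = 45.1 dB

45.1 dB


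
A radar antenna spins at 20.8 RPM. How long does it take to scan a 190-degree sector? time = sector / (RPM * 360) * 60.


t = 190 / (20.8 * 360) * 60 = 1.52 s

1.52 s


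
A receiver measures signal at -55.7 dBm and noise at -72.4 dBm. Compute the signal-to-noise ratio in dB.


SNR = -55.7 - (-72.4) = 16.7 dB

16.7 dB


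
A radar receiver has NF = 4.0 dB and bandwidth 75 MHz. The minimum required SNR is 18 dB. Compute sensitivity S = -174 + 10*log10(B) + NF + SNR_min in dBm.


10*log10(75000000.0) = 78.75
S = -174 + 78.75 + 4.0 + 18 = -73.2 dBm

-73.2 dBm


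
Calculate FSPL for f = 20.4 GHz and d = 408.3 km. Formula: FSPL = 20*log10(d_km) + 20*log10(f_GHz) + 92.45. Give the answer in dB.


20*log10(408.3) = 52.22
20*log10(20.4) = 26.19
FSPL = 170.9 dB

170.9 dB


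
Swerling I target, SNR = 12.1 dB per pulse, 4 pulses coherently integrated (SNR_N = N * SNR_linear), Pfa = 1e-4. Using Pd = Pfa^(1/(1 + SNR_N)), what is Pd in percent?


SNR_lin = 10^(12.1/10) = 16.2181
SNR_N = 4 * 16.2181 = 64.8724
1/(1 + SNR_N) = 1/65.8724 = 0.0151809
Pd = (1e-4)^0.0151809 = 0.86951
Pd = 87.0%

87.0%


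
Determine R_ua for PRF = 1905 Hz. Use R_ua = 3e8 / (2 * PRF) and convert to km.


R_ua = 3e8 / (2 * 1905) = 78740.2 m = 78.7 km

78.7 km


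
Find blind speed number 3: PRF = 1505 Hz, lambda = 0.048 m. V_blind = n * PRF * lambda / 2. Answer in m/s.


V_blind = 3 * 1505 * 0.048 / 2 = 108.4 m/s

108.4 m/s


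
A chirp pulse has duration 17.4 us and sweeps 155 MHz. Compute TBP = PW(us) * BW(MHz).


TBP = 17.4 * 155 = 2697.0

2697.0


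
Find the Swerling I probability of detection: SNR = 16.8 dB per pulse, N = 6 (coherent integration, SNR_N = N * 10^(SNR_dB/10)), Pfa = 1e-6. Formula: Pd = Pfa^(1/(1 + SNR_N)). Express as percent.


SNR_lin = 10^(16.8/10) = 47.86301
SNR_N = 6 * 47.86301 = 287.17806
1/(1 + SNR_N) = 1/288.17806 = 0.0034701
Pd = (1e-6)^0.0034701 = 0.95319
Pd = 95.3%

95.3%


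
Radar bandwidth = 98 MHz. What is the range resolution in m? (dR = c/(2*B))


dR = 3e8 / (2 * 98000000.0) = 1.53 m

1.53 m


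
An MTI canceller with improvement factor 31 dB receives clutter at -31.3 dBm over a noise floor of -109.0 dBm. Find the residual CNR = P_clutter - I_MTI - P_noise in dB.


CNR = -31.3 - 31 - (-109.0) = 46.7 dB

46.7 dB


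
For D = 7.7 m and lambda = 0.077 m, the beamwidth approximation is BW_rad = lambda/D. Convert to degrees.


BW_rad = 0.077 / 7.7 = 0.01
BW_deg = 0.57 degrees

0.57 degrees


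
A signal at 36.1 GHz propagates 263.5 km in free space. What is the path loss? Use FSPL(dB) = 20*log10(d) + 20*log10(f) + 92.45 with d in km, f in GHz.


20*log10(263.5) = 48.42
20*log10(36.1) = 31.15
FSPL = 172.0 dB

172.0 dB


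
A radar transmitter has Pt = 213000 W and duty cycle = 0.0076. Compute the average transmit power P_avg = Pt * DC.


P_avg = 213000 * 0.0076 = 1618.8 W

1618.8 W


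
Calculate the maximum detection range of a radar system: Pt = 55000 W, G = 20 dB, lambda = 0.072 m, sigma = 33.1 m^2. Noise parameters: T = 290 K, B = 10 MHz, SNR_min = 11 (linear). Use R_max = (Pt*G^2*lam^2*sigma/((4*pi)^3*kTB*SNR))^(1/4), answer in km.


G_lin = 10^(20/10) = 100.0
R^4 = 55000 * 100.0^2 * 0.072^2 * 33.1 / ((4*pi)^3 * 1.38e-23 * 290 * 10000000.0 * 11)
R^4 = 1.08033e17 m^4
R_max = (1.08033e17)^(1/4) = 18129.6 m = 18.1 km

18.1 km


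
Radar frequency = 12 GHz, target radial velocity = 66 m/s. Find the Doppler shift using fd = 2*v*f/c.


fd = 2 * 66 * 12000000000.0 / 3e8 = 5280.0 Hz

5280.0 Hz


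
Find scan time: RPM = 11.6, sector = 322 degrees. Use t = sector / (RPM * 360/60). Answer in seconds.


t = 322 / (11.6 * 360) * 60 = 4.63 s

4.63 s


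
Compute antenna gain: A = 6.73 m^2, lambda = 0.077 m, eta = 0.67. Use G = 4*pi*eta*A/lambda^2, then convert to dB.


G_linear = 4*pi*0.67*6.73/0.077^2 = 9556.93
G_dB = 10*log10(9556.93) = 39.8 dB

39.8 dB


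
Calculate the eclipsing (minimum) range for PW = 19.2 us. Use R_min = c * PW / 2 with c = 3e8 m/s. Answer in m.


R_min = 3e8 * 19.2e-6 / 2 = 2880.0 m

2880.0 m


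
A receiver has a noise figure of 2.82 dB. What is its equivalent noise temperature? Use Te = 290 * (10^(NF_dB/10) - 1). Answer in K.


NF_lin = 10^(2.82/10) = 1.914256
Te = 290 * (1.914256 - 1) = 265.1 K

265.1 K


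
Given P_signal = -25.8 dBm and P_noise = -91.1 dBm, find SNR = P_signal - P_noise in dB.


SNR = -25.8 - (-91.1) = 65.3 dB

65.3 dB


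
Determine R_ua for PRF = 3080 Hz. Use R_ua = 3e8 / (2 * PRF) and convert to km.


R_ua = 3e8 / (2 * 3080) = 48701.3 m = 48.7 km

48.7 km


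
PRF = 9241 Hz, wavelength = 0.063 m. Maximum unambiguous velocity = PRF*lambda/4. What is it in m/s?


V_ua = 9241 * 0.063 / 4 = 145.5 m/s

145.5 m/s


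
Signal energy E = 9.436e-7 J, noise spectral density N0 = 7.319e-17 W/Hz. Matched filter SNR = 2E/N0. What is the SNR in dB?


SNR_lin = 2 * 9.436e-7 / 7.319e-17 = 2.578e10
SNR_dB = 10*log10(2.578e10) = 104.1 dB

104.1 dB


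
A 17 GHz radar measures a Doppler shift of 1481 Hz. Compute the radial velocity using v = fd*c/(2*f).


v = 1481 * 3e8 / (2 * 17000000000.0) = 13.1 m/s

13.1 m/s


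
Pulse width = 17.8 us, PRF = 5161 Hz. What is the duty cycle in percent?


DC = 17.8e-6 * 5161 * 100 = 9.19%

9.19%


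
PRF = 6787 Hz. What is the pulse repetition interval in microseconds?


PRI = 1/6787 = 0.0001473405 s = 147.3 us

147.3 us


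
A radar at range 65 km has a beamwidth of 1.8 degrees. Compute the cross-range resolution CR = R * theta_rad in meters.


BW_rad = 0.031415927
CR = 65000 * 0.031415927 = 2042.0 m

2042.0 m


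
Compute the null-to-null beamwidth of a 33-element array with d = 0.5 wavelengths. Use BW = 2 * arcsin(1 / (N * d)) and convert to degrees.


1/(N*d) = 1/(33*0.5) = 0.060606
BW = 2*arcsin(0.060606) = 6.9 degrees

6.9 degrees


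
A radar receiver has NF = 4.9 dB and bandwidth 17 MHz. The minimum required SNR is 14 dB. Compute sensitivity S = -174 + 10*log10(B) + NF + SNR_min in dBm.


10*log10(17000000.0) = 72.3
S = -174 + 72.3 + 4.9 + 14 = -82.8 dBm

-82.8 dBm


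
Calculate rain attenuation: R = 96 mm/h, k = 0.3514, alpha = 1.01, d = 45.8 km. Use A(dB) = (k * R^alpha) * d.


gamma = 0.3514 * 96^1.01 = 35.309836 dB/km
A = 35.309836 * 45.8 = 1617.19 dB

1617.19 dB


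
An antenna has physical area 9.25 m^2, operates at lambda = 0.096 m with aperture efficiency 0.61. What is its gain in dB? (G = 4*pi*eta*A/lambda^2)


G_linear = 4*pi*0.61*9.25/0.096^2 = 7693.77
G_dB = 10*log10(7693.77) = 38.9 dB

38.9 dB


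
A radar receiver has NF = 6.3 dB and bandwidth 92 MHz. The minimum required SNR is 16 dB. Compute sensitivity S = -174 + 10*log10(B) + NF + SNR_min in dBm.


10*log10(92000000.0) = 79.64
S = -174 + 79.64 + 6.3 + 16 = -72.1 dBm

-72.1 dBm


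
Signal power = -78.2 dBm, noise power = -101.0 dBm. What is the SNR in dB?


SNR = -78.2 - (-101.0) = 22.8 dB

22.8 dB


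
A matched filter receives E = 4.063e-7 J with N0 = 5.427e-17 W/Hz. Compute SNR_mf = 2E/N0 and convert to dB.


SNR_lin = 2 * 4.063e-7 / 5.427e-17 = 1.497e10
SNR_dB = 10*log10(1.497e10) = 101.8 dB

101.8 dB


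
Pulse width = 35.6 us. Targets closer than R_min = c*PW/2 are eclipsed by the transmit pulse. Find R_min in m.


R_min = 3e8 * 35.6e-6 / 2 = 5340.0 m

5340.0 m


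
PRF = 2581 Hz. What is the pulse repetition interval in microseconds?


PRI = 1/2581 = 0.0003874467 s = 387.4 us

387.4 us


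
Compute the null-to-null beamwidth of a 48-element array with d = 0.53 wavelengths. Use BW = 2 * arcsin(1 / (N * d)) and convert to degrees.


1/(N*d) = 1/(48*0.53) = 0.039308
BW = 2*arcsin(0.039308) = 4.5 degrees

4.5 degrees


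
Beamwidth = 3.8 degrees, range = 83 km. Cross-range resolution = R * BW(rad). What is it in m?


BW_rad = 0.066322512
CR = 83000 * 0.066322512 = 5504.8 m

5504.8 m


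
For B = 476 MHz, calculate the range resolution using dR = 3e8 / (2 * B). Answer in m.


dR = 3e8 / (2 * 476000000.0) = 0.32 m

0.32 m


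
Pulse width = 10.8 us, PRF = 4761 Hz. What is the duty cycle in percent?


DC = 10.8e-6 * 4761 * 100 = 5.14%

5.14%


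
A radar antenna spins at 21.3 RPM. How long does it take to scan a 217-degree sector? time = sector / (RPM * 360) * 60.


t = 217 / (21.3 * 360) * 60 = 1.7 s

1.7 s


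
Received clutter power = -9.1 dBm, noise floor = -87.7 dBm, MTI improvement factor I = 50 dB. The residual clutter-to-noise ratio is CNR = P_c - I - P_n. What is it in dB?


CNR = -9.1 - 50 - (-87.7) = 28.6 dB

28.6 dB


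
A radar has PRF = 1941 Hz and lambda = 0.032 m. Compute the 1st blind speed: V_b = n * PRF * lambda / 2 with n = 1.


V_blind = 1 * 1941 * 0.032 / 2 = 31.1 m/s

31.1 m/s


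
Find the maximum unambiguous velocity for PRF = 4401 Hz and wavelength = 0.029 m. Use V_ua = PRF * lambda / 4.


V_ua = 4401 * 0.029 / 4 = 31.9 m/s

31.9 m/s


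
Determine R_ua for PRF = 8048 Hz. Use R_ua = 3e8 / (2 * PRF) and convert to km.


R_ua = 3e8 / (2 * 8048) = 18638.2 m = 18.6 km

18.6 km


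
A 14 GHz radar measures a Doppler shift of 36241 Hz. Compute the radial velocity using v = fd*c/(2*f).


v = 36241 * 3e8 / (2 * 14000000000.0) = 388.3 m/s

388.3 m/s


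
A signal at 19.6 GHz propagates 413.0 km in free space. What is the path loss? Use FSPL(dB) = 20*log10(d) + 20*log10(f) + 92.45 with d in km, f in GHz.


20*log10(413.0) = 52.32
20*log10(19.6) = 25.85
FSPL = 170.6 dB

170.6 dB


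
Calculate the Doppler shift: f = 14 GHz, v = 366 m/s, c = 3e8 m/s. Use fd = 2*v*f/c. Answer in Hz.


fd = 2 * 366 * 14000000000.0 / 3e8 = 34160.0 Hz

34160.0 Hz


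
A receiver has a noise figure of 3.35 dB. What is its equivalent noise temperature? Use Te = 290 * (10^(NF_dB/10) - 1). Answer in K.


NF_lin = 10^(3.35/10) = 2.162719
Te = 290 * (2.162719 - 1) = 337.2 K

337.2 K


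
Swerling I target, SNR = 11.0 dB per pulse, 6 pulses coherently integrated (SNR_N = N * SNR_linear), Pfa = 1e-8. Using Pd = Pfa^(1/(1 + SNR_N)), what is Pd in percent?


SNR_lin = 10^(11.0/10) = 12.58925
SNR_N = 6 * 12.58925 = 75.5355
1/(1 + SNR_N) = 1/76.5355 = 0.0130658
Pd = (1e-8)^0.0130658 = 0.78609
Pd = 78.6%

78.6%


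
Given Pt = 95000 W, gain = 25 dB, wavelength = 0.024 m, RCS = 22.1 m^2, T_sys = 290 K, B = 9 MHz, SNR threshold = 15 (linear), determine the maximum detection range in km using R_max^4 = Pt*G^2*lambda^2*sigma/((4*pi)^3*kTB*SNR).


G_lin = 10^(25/10) = 316.227766
R^4 = 95000 * 316.227766^2 * 0.024^2 * 22.1 / ((4*pi)^3 * 1.38e-23 * 290 * 9000000.0 * 15)
R^4 = 1.12797e17 m^4
R_max = (1.12797e17)^(1/4) = 18326.3 m = 18.3 km

18.3 km


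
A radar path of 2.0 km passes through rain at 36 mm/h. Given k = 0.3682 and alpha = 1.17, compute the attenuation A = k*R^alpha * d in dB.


gamma = 0.3682 * 36^1.17 = 24.375734 dB/km
A = 24.375734 * 2.0 = 48.75 dB

48.75 dB


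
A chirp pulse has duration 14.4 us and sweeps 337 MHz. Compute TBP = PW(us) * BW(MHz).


TBP = 14.4 * 337 = 4852.8

4852.8


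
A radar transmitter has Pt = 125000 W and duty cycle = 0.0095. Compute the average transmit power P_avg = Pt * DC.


P_avg = 125000 * 0.0095 = 1187.5 W

1187.5 W


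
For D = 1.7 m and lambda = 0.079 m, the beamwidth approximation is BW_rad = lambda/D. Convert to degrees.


BW_rad = 0.079 / 1.7 = 0.046471
BW_deg = 2.66 degrees

2.66 degrees


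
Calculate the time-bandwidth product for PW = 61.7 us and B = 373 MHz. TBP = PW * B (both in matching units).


TBP = 61.7 * 373 = 23014.1

23014.1


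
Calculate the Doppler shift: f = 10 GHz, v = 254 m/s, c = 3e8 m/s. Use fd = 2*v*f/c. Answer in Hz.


fd = 2 * 254 * 10000000000.0 / 3e8 = 16933.3 Hz

16933.3 Hz


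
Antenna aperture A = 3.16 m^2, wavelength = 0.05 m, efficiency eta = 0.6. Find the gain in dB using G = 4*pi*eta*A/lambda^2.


G_linear = 4*pi*0.6*3.16/0.05^2 = 9530.34
G_dB = 10*log10(9530.34) = 39.8 dB

39.8 dB


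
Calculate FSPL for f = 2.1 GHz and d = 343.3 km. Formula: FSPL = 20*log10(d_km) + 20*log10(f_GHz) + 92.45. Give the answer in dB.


20*log10(343.3) = 50.71
20*log10(2.1) = 6.44
FSPL = 149.6 dB

149.6 dB


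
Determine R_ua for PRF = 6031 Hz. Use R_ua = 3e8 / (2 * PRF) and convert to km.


R_ua = 3e8 / (2 * 6031) = 24871.5 m = 24.9 km

24.9 km


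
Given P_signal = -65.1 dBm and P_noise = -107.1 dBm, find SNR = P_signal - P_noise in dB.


SNR = -65.1 - (-107.1) = 42.0 dB

42.0 dB


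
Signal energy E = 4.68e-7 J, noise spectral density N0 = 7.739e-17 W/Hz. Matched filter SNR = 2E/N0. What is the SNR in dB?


SNR_lin = 2 * 4.68e-7 / 7.739e-17 = 1.209e10
SNR_dB = 10*log10(1.209e10) = 100.8 dB

100.8 dB


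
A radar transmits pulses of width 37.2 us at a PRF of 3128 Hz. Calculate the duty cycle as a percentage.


DC = 37.2e-6 * 3128 * 100 = 11.64%

11.64%


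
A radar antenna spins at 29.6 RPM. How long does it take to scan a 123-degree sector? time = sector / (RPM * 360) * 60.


t = 123 / (29.6 * 360) * 60 = 0.69 s

0.69 s


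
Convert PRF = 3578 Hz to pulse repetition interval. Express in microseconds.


PRI = 1/3578 = 0.0002794857 s = 279.5 us

279.5 us


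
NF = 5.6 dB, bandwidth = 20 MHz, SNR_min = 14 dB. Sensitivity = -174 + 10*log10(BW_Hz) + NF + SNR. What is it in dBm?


10*log10(20000000.0) = 73.01
S = -174 + 73.01 + 5.6 + 14 = -81.4 dBm

-81.4 dBm


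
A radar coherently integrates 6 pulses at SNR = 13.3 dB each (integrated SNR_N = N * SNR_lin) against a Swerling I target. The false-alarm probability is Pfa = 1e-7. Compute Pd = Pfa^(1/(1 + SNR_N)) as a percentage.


SNR_lin = 10^(13.3/10) = 21.37962
SNR_N = 6 * 21.37962 = 128.27772
1/(1 + SNR_N) = 1/129.27772 = 0.0077353
Pd = (1e-7)^0.0077353 = 0.88278
Pd = 88.3%

88.3%


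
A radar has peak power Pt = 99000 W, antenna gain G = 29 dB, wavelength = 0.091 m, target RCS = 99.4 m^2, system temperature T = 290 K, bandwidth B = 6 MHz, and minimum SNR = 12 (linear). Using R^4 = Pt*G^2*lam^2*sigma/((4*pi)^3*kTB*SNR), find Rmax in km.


G_lin = 10^(29/10) = 794.328235
R^4 = 99000 * 794.328235^2 * 0.091^2 * 99.4 / ((4*pi)^3 * 1.38e-23 * 290 * 6000000.0 * 12)
R^4 = 8.99218e19 m^4
R_max = (8.99218e19)^(1/4) = 97379.2 m = 97.4 km

97.4 km


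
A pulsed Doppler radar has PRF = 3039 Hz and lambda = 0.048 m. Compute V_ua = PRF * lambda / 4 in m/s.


V_ua = 3039 * 0.048 / 4 = 36.5 m/s

36.5 m/s


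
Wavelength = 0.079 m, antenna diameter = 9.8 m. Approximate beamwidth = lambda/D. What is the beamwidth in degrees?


BW_rad = 0.079 / 9.8 = 0.008061
BW_deg = 0.46 degrees

0.46 degrees


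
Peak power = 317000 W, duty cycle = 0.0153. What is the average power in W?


P_avg = 317000 * 0.0153 = 4850.1 W

4850.1 W


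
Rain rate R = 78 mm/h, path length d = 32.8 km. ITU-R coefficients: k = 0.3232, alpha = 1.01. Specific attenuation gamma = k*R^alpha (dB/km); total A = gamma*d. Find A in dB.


gamma = 0.3232 * 78^1.01 = 26.332185 dB/km
A = 26.332185 * 32.8 = 863.7 dB

863.7 dB


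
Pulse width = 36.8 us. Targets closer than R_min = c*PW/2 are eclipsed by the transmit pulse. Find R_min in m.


R_min = 3e8 * 36.8e-6 / 2 = 5520.0 m

5520.0 m


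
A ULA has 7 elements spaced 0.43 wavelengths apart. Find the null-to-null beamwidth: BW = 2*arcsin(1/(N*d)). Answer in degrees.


1/(N*d) = 1/(7*0.43) = 0.332226
BW = 2*arcsin(0.332226) = 38.8 degrees

38.8 degrees


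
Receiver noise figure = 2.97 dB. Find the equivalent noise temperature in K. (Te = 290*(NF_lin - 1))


NF_lin = 10^(2.97/10) = 1.981527
Te = 290 * (1.981527 - 1) = 284.6 K

284.6 K


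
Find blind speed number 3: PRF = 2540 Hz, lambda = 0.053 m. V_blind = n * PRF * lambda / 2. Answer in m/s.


V_blind = 3 * 2540 * 0.053 / 2 = 201.9 m/s

201.9 m/s


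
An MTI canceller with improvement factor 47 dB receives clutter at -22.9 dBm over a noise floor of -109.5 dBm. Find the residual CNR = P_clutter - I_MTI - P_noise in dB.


CNR = -22.9 - 47 - (-109.5) = 39.6 dB

39.6 dB


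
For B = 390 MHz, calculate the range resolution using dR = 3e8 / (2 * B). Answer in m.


dR = 3e8 / (2 * 390000000.0) = 0.38 m

0.38 m


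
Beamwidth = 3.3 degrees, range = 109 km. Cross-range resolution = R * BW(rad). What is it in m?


BW_rad = 0.057595865
CR = 109000 * 0.057595865 = 6277.9 m

6277.9 m


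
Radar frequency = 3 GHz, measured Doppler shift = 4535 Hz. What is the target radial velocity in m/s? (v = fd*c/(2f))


v = 4535 * 3e8 / (2 * 3000000000.0) = 226.8 m/s

226.8 m/s


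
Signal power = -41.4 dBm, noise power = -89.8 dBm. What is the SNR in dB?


SNR = -41.4 - (-89.8) = 48.4 dB

48.4 dB


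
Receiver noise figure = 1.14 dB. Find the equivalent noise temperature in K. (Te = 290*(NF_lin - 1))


NF_lin = 10^(1.14/10) = 1.30017
Te = 290 * (1.30017 - 1) = 87.0 K

87.0 K


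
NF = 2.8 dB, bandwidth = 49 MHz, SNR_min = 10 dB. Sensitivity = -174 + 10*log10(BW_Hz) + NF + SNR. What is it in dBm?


10*log10(49000000.0) = 76.9
S = -174 + 76.9 + 2.8 + 10 = -84.3 dBm

-84.3 dBm


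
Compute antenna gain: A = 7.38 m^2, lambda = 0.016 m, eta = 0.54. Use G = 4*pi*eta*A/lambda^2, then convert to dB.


G_linear = 4*pi*0.54*7.38/0.016^2 = 195623.05
G_dB = 10*log10(195623.05) = 52.9 dB

52.9 dB


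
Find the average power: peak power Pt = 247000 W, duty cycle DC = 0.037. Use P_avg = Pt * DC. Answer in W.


P_avg = 247000 * 0.037 = 9139.0 W

9139.0 W


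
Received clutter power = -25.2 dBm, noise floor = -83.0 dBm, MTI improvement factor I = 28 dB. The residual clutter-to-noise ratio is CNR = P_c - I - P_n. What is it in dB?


CNR = -25.2 - 28 - (-83.0) = 29.8 dB

29.8 dB


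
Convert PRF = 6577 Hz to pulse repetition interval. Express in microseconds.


PRI = 1/6577 = 0.000152045 s = 152.0 us

152.0 us


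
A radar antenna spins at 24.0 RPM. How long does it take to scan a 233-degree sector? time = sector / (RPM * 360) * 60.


t = 233 / (24.0 * 360) * 60 = 1.62 s

1.62 s


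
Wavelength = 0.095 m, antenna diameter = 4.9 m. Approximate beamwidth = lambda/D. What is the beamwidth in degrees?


BW_rad = 0.095 / 4.9 = 0.019388
BW_deg = 1.11 degrees

1.11 degrees


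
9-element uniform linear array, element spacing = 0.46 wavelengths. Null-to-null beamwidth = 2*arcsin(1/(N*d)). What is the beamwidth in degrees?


1/(N*d) = 1/(9*0.46) = 0.241546
BW = 2*arcsin(0.241546) = 28.0 degrees

28.0 degrees


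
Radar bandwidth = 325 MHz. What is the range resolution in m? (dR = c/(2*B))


dR = 3e8 / (2 * 325000000.0) = 0.46 m

0.46 m


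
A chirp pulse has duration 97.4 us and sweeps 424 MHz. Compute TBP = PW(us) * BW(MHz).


TBP = 97.4 * 424 = 41297.6

41297.6


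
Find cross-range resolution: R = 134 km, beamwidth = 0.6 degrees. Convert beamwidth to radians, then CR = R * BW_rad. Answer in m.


BW_rad = 0.010471976
CR = 134000 * 0.010471976 = 1403.2 m

1403.2 m


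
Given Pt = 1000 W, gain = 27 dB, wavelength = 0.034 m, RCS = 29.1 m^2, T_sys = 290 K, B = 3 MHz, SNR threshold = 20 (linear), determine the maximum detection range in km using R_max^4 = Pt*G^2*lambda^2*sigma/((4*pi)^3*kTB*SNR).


G_lin = 10^(27/10) = 501.187234
R^4 = 1000 * 501.187234^2 * 0.034^2 * 29.1 / ((4*pi)^3 * 1.38e-23 * 290 * 3000000.0 * 20)
R^4 = 1.77334e16 m^4
R_max = (1.77334e16)^(1/4) = 11539.8 m = 11.5 km

11.5 km


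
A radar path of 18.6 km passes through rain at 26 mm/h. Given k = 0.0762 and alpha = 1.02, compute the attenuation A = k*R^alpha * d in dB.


gamma = 0.0762 * 26^1.02 = 2.114598 dB/km
A = 2.114598 * 18.6 = 39.33 dB

39.33 dB


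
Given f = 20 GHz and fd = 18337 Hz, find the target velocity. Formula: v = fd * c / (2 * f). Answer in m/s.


v = 18337 * 3e8 / (2 * 20000000000.0) = 137.5 m/s

137.5 m/s


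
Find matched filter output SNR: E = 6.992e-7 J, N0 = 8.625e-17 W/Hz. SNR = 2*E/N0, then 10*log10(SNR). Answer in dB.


SNR_lin = 2 * 6.992e-7 / 8.625e-17 = 1.621e10
SNR_dB = 10*log10(1.621e10) = 102.1 dB

102.1 dB


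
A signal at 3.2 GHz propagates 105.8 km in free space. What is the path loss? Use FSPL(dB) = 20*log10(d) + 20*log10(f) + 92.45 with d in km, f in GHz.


20*log10(105.8) = 40.49
20*log10(3.2) = 10.1
FSPL = 143.0 dB

143.0 dB


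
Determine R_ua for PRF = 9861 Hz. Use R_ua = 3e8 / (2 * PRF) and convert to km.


R_ua = 3e8 / (2 * 9861) = 15211.4 m = 15.2 km

15.2 km


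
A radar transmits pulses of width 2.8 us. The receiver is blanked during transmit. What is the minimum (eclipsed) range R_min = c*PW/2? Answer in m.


R_min = 3e8 * 2.8e-6 / 2 = 420.0 m

420.0 m


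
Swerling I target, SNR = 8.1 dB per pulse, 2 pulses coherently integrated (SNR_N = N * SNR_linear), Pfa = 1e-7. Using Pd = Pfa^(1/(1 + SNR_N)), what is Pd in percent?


SNR_lin = 10^(8.1/10) = 6.45654
SNR_N = 2 * 6.45654 = 12.91308
1/(1 + SNR_N) = 1/13.91308 = 0.0718748
Pd = (1e-7)^0.0718748 = 0.31396
Pd = 31.4%

31.4%


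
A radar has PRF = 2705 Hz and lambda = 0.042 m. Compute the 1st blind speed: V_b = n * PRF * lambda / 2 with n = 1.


V_blind = 1 * 2705 * 0.042 / 2 = 56.8 m/s

56.8 m/s


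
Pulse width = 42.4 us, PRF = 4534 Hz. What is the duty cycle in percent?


DC = 42.4e-6 * 4534 * 100 = 19.22%

19.22%


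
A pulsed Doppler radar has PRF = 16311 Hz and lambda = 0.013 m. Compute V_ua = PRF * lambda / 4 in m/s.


V_ua = 16311 * 0.013 / 4 = 53.0 m/s

53.0 m/s


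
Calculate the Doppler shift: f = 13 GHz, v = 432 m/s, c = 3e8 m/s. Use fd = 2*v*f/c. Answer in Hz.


fd = 2 * 432 * 13000000000.0 / 3e8 = 37440.0 Hz

37440.0 Hz


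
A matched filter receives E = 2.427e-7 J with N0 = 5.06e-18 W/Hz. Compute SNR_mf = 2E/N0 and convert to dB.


SNR_lin = 2 * 2.427e-7 / 5.06e-18 = 9.593e10
SNR_dB = 10*log10(9.593e10) = 109.8 dB

109.8 dB


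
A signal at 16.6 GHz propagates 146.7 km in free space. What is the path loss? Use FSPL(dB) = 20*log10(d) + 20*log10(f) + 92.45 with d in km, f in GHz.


20*log10(146.7) = 43.33
20*log10(16.6) = 24.4
FSPL = 160.2 dB

160.2 dB


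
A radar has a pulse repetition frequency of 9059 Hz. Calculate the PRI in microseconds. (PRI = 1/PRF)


PRI = 1/9059 = 0.0001103875 s = 110.4 us

110.4 us


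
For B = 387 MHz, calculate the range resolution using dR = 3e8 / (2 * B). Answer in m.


dR = 3e8 / (2 * 387000000.0) = 0.39 m

0.39 m


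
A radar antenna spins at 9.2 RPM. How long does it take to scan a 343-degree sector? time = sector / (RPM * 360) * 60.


t = 343 / (9.2 * 360) * 60 = 6.21 s

6.21 s


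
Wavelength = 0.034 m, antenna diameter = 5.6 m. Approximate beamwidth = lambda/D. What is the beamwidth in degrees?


BW_rad = 0.034 / 5.6 = 0.006071
BW_deg = 0.35 degrees

0.35 degrees


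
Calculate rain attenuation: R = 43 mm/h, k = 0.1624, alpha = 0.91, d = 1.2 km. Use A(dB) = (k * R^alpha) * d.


gamma = 0.1624 * 43^0.91 = 4.977856 dB/km
A = 4.977856 * 1.2 = 5.97 dB

5.97 dB


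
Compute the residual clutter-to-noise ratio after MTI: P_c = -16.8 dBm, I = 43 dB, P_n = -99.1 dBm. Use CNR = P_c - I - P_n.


CNR = -16.8 - 43 - (-99.1) = 39.3 dB

39.3 dB


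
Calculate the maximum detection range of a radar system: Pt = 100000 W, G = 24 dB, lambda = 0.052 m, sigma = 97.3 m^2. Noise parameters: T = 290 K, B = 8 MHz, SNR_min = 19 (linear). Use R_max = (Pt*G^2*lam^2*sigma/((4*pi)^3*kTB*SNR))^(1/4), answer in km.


G_lin = 10^(24/10) = 251.188643
R^4 = 100000 * 251.188643^2 * 0.052^2 * 97.3 / ((4*pi)^3 * 1.38e-23 * 290 * 8000000.0 * 19)
R^4 = 1.37521e18 m^4
R_max = (1.37521e18)^(1/4) = 34244.6 m = 34.2 km

34.2 km


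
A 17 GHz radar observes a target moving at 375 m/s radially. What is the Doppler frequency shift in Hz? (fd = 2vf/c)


fd = 2 * 375 * 17000000000.0 / 3e8 = 42500.0 Hz

42500.0 Hz


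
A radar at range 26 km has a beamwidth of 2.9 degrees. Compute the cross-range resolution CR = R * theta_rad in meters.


BW_rad = 0.050614548
CR = 26000 * 0.050614548 = 1316.0 m

1316.0 m


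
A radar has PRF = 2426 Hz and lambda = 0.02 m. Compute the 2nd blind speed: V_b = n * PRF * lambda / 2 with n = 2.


V_blind = 2 * 2426 * 0.02 / 2 = 48.5 m/s

48.5 m/s


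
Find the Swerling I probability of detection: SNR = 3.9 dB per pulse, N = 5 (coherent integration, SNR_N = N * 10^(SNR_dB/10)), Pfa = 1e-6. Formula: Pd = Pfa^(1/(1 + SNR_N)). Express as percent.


SNR_lin = 10^(3.9/10) = 2.45471
SNR_N = 5 * 2.45471 = 12.27355
1/(1 + SNR_N) = 1/13.27355 = 0.0753378
Pd = (1e-6)^0.0753378 = 0.35316
Pd = 35.3%

35.3%


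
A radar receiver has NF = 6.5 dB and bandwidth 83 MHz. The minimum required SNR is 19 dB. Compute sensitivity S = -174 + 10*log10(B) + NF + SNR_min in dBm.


10*log10(83000000.0) = 79.19
S = -174 + 79.19 + 6.5 + 19 = -69.3 dBm

-69.3 dBm


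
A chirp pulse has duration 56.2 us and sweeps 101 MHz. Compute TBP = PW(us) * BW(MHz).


TBP = 56.2 * 101 = 5676.2

5676.2


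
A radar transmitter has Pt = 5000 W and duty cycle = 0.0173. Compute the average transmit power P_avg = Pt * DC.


P_avg = 5000 * 0.0173 = 86.5 W

86.5 W


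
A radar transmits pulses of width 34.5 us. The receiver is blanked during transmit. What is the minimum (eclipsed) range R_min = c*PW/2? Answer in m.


R_min = 3e8 * 34.5e-6 / 2 = 5175.0 m

5175.0 m


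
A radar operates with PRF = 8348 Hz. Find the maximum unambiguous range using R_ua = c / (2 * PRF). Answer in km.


R_ua = 3e8 / (2 * 8348) = 17968.4 m = 18.0 km

18.0 km


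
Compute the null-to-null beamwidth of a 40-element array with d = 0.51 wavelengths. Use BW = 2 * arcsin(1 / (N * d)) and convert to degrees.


1/(N*d) = 1/(40*0.51) = 0.04902
BW = 2*arcsin(0.04902) = 5.6 degrees

5.6 degrees


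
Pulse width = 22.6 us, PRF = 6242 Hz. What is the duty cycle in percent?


DC = 22.6e-6 * 6242 * 100 = 14.11%

14.11%


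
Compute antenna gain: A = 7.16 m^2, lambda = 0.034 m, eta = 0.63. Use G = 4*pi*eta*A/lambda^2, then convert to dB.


G_linear = 4*pi*0.63*7.16/0.034^2 = 49034.93
G_dB = 10*log10(49034.93) = 46.9 dB

46.9 dB


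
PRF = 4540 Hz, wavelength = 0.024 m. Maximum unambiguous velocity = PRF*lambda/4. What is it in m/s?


V_ua = 4540 * 0.024 / 4 = 27.2 m/s

27.2 m/s


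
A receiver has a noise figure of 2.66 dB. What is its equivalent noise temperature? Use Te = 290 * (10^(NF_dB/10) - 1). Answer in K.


NF_lin = 10^(2.66/10) = 1.845015
Te = 290 * (1.845015 - 1) = 245.1 K

245.1 K


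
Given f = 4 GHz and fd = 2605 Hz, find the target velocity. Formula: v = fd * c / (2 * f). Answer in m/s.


v = 2605 * 3e8 / (2 * 4000000000.0) = 97.7 m/s

97.7 m/s


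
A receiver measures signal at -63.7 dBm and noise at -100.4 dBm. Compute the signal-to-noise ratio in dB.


SNR = -63.7 - (-100.4) = 36.7 dB

36.7 dB


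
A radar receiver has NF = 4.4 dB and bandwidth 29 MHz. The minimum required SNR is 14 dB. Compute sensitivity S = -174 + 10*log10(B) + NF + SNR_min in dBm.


10*log10(29000000.0) = 74.62
S = -174 + 74.62 + 4.4 + 14 = -81.0 dBm

-81.0 dBm


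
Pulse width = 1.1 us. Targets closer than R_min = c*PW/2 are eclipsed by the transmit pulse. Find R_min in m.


R_min = 3e8 * 1.1e-6 / 2 = 165.0 m

165.0 m


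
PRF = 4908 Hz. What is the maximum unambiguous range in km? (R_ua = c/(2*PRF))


R_ua = 3e8 / (2 * 4908) = 30562.3 m = 30.6 km

30.6 km


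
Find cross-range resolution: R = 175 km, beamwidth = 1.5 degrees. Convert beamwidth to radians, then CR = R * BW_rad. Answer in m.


BW_rad = 0.026179939
CR = 175000 * 0.026179939 = 4581.5 m

4581.5 m


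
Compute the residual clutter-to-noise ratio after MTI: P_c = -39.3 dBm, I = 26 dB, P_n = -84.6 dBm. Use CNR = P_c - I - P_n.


CNR = -39.3 - 26 - (-84.6) = 19.3 dB

19.3 dB


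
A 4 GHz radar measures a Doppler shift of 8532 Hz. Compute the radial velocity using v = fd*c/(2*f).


v = 8532 * 3e8 / (2 * 4000000000.0) = 320.0 m/s

320.0 m/s


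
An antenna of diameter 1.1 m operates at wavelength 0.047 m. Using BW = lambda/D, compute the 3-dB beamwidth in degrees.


BW_rad = 0.047 / 1.1 = 0.042727
BW_deg = 2.45 degrees

2.45 degrees


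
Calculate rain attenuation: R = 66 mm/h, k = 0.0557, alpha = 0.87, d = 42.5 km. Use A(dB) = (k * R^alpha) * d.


gamma = 0.0557 * 66^0.87 = 2.13235 dB/km
A = 2.13235 * 42.5 = 90.62 dB

90.62 dB


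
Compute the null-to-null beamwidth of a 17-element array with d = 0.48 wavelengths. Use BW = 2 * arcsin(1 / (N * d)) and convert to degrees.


1/(N*d) = 1/(17*0.48) = 0.122549
BW = 2*arcsin(0.122549) = 14.1 degrees

14.1 degrees


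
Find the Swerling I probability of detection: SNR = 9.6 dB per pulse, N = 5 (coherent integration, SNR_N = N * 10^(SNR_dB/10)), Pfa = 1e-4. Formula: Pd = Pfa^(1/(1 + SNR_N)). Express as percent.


SNR_lin = 10^(9.6/10) = 9.12011
SNR_N = 5 * 9.12011 = 45.60055
1/(1 + SNR_N) = 1/46.60055 = 0.021459
Pd = (1e-4)^0.021459 = 0.82066
Pd = 82.1%

82.1%


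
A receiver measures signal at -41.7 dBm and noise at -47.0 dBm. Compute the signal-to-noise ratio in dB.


SNR = -41.7 - (-47.0) = 5.3 dB

5.3 dB


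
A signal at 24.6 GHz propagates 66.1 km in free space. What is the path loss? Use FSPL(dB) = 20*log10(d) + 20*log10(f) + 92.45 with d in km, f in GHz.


20*log10(66.1) = 36.4
20*log10(24.6) = 27.82
FSPL = 156.7 dB

156.7 dB


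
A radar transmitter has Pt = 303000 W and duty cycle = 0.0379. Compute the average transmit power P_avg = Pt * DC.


P_avg = 303000 * 0.0379 = 11483.7 W

11483.7 W


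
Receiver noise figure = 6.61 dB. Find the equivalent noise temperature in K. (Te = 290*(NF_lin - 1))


NF_lin = 10^(6.61/10) = 4.581419
Te = 290 * (4.581419 - 1) = 1038.6 K

1038.6 K


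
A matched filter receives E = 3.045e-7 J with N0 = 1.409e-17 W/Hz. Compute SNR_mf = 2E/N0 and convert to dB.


SNR_lin = 2 * 3.045e-7 / 1.409e-17 = 4.322e10
SNR_dB = 10*log10(4.322e10) = 106.4 dB

106.4 dB


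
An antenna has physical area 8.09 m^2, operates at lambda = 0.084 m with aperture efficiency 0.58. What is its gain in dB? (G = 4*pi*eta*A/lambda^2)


G_linear = 4*pi*0.58*8.09/0.084^2 = 8356.57
G_dB = 10*log10(8356.57) = 39.2 dB

39.2 dB


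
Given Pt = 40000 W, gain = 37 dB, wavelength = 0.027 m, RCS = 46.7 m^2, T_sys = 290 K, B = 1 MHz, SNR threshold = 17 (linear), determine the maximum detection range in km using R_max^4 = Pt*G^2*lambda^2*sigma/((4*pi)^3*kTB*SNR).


G_lin = 10^(37/10) = 5011.872336
R^4 = 40000 * 5011.872336^2 * 0.027^2 * 46.7 / ((4*pi)^3 * 1.38e-23 * 290 * 1000000.0 * 17)
R^4 = 2.53366e20 m^4
R_max = (2.53366e20)^(1/4) = 126164.5 m = 126.2 km

126.2 km
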